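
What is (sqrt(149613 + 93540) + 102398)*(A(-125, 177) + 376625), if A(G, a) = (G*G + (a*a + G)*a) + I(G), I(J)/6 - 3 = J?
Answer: 605645873148 + 17743878*sqrt(27017) ≈ 6.0856e+11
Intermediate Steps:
I(J) = 18 + 6*J
A(G, a) = 18 + G**2 + 6*G + a*(G + a**2) (A(G, a) = (G*G + (a*a + G)*a) + (18 + 6*G) = (G**2 + (a**2 + G)*a) + (18 + 6*G) = (G**2 + (G + a**2)*a) + (18 + 6*G) = (G**2 + a*(G + a**2)) + (18 + 6*G) = 18 + G**2 + 6*G + a*(G + a**2))
(sqrt(149613 + 93540) + 102398)*(A(-125, 177) + 376625) = (sqrt(149613 + 93540) + 102398)*((18 + (-125)**2 + 177**3 + 6*(-125) - 125*177) + 376625) = (sqrt(243153) + 102398)*((18 + 15625 + 5545233 - 750 - 22125) + 376625) = (3*sqrt(27017) + 102398)*(5538001 + 376625) = (102398 + 3*sqrt(27017))*5914626 = 605645873148 + 17743878*sqrt(27017)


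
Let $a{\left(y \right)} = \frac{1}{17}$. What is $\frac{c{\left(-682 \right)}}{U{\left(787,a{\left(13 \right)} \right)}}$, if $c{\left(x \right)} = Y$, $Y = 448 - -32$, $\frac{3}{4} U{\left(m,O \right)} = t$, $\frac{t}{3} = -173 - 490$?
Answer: $- \frac{40}{221} \approx -0.181$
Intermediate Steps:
$t = -1989$ ($t = 3 \left(-173 - 490\right) = 3 \left(-663\right) = -1989$)
$a{\left(y \right)} = \frac{1}{17}$
$U{\left(m,O \right)} = -2652$ ($U{\left(m,O \right)} = \frac{4}{3} \left(-1989\right) = -2652$)
$Y = 480$ ($Y = 448 + 32 = 480$)
$c{\left(x \right)} = 480$
$\frac{c{\left(-682 \right)}}{U{\left(787,a{\left(13 \right)} \right)}} = \frac{480}{-2652} = 480 \left(- \frac{1}{2652}\right) = - \frac{40}{221}$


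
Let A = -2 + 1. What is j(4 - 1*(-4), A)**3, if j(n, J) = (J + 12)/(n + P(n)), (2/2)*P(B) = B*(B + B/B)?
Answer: 1331/512000 ≈ 0.0025996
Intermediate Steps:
P(B) = B*(1 + B) (P(B) = B*(B + B/B) = B*(B + 1) = B*(1 + B))
A = -1
j(n, J) = (12 + J)/(n + n*(1 + n)) (j(n, J) = (J + 12)/(n + n*(1 + n)) = (12 + J)/(n + n*(1 + n)))
j(4 - 1*(-4), A)**3 = ((12 - 1)/((4 - 1*(-4))*(2 + (4 - 1*(-4)))))**3 = (11/((4 + 4)*(2 + (4 + 4))))**3 = (11/(8*(2 + 8)))**3 = ((1/8)*11/10)**3 = ((1/8)*(1/10)*11)**3 = (11/80)**3 = 1331/512000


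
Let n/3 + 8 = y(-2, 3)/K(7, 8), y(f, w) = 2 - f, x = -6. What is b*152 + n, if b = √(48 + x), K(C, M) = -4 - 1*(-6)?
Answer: -18 + 152*√42 ≈ 967.07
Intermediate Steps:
K(C, M) = 2 (K(C, M) = -4 + 6 = 2)
n = -18 (n = -24 + 3*((2 - 1*(-2))/2) = -24 + 3*((2 + 2)*(½)) = -24 + 3*(4*(½)) = -24 + 3*2 = -24 + 6 = -18)
b = √42 (b = √(48 - 6) = √42 ≈ 6.4807)
b*152 + n = √42*152 - 18 = 152*√42 - 18 = -18 + 152*√42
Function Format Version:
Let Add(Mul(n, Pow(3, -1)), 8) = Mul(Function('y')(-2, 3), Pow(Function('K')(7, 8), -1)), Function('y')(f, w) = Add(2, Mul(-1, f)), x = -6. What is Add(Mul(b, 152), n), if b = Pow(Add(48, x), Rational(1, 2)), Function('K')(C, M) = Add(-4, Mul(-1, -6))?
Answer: Add(-18, Mul(152, Pow(42, Rational(1, 2)))) ≈ 967.07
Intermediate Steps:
Function('K')(C, M) = 2 (Function('K')(C, M) = Add(-4, 6) = 2)
n = -18 (n = Add(-24, Mul(3, Mul(Add(2, Mul(-1, -2)), Pow(2, -1)))) = Add(-24, Mul(3, Mul(Add(2, 2), Rational(1, 2)))) = Add(-24, Mul(3, Mul(4, Rational(1, 2)))) = Add(-24, Mul(3, 2)) = Add(-24, 6) = -18)
b = Pow(42, Rational(1, 2)) (b = Pow(Add(48, -6), Rational(1, 2)) = Pow(42, Rational(1, 2)) ≈ 6.4807)
Add(Mul(b, 152), n) = Add(Mul(Pow(42, Rational(1, 2)), 152), -18) = Add(Mul(152, Pow(42, Rational(1, 2))), -18) = Add(-18, Mul(152, Pow(42, Rational(1, 2))))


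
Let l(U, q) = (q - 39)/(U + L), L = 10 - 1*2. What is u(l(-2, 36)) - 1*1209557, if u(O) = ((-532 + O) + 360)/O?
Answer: -1209212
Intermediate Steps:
L = 8 (L = 10 - 2 = 8)
l(U, q) = (-39 + q)/(8 + U) (l(U, q) = (q - 39)/(U + 8) = (-39 + q)/(8 + U))
u(O) = (-172 + O)/O
u(l(-2, 36)) - 1*1209557 = (-172 + (-39 + 36)/(8 - 2))/(((-39 + 36)/(8 - 2))) - 1*1209557 = (-172 - 3/6)/((-3/6)) - 1209557 = (-172 + (⅙)*(-3))/(((⅙)*(-3))) - 1209557 = (-172 - ½)/(-½) - 1209557 = -2*(-345/2) - 1209557 = 345 - 1209557 = -1209212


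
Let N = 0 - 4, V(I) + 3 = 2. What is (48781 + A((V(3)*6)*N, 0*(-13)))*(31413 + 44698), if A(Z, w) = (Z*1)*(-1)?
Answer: 3710944027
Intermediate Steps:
V(I) = -1 (V(I) = -3 + 2 = -1)
N = -4
A(Z, w) = -Z (A(Z, w) = Z*(-1) = -Z)
(48781 + A((V(3)*6)*N, 0*(-13)))*(31413 + 44698) = (48781 - (-1*6)*(-4))*(31413 + 44698) = (48781 - (-6)*(-4))*76111 = (48781 - 1*24)*76111 = (48781 - 24)*76111 = 48757*76111 = 3710944027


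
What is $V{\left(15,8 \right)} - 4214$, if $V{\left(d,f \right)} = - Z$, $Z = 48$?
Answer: $-4262$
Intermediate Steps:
$V{\left(d,f \right)} = -48$ ($V{\left(d,f \right)} = \left(-1\right) 48 = -48$)
$V{\left(15,8 \right)} - 4214 = -48 - 4214 = -4262$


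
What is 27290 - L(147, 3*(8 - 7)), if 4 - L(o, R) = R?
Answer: 27289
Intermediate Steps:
L(o, R) = 4 - R
27290 - L(147, 3*(8 - 7)) = 27290 - (4 - 3*(8 - 7)) = 27290 - (4 - 3) = 27290 - 1*1 = 27290 - 1 = 27289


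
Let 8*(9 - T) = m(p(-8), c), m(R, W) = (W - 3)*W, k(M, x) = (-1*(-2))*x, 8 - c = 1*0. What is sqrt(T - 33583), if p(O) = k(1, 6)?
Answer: 3*I*sqrt(3731) ≈ 183.25*I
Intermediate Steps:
c = 8 (c = 8 - 0 = 8 - 1*0 = 8 + 0 = 8)
k(M, x) = 2*x
p(O) = 12 (p(O) = 2*6 = 12)
m(R, W) = W*(-3 + W) (m(R, W) = (-3 + W)*W = W*(-3 + W))
T = 4 (T = 9 - (-3 + 8) = 9 - 5 = 4)
sqrt(T - 33583) = sqrt(4 - 33583) = sqrt(-33579) = 3*I*sqrt(3731)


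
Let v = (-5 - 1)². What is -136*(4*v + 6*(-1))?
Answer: -18768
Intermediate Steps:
v = 36 (v = (-6)² = 36)
-136*(4*v + 6*(-1)) = -136*(4*36 + 6*(-1)) = -136*(144 - 6) = -136*138 = -18768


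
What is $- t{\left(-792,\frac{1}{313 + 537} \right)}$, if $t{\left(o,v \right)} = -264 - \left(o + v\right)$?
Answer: $- \frac{448799}{850} \approx -528.0$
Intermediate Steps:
$t{\left(o,v \right)} = -264 - o - v$ ($t{\left(o,v \right)} = -264 - \left(o + v\right) = -264 - o - v$)
$- t{\left(-792,\frac{1}{313 + 537} \right)} = - (-264 - -792 - \frac{1}{313 + 537}) = - (-264 + 792 - \frac{1}{850}) = \left(-1\right) \frac{448799}{850} = - \frac{448799}{850}$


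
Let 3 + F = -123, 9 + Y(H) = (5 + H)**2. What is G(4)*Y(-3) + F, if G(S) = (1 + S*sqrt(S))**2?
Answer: -531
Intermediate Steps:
Y(H) = -9 + (5 + H)**2
F = -126 (F = -3 - 123 = -126)
G(S) = (1 + S**(3/2))**2
G(4)*Y(-3) + F = (1 + 4**(3/2))**2*(-9 + (5 - 3)**2) - 126 = (1 + 8)**2*(-9 + 2**2) - 126 = 9**2*(-9 + 4) - 126 = 81*(-5) - 126 = -405 - 126 = -531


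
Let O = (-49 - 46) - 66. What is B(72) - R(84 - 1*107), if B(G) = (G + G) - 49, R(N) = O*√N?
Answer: 95 + 161*I*√23 ≈ 95.0 + 772.13*I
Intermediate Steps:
O = -161 (O = -95 - 66 = -161)
R(N) = -161*√N
B(G) = -49 + 2*G (B(G) = 2*G - 49 = -49 + 2*G)
B(72) - R(84 - 1*107) = (-49 + 2*72) - (-161)*√(84 - 1*107) = (-49 + 144) - (-161)*√(84 - 107) = 95 - (-161)*√(-23) = 95 - (-161)*I*√23 = 95 + 161*I*√23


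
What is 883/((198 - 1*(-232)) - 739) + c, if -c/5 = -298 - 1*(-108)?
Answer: 292667/309 ≈ 947.14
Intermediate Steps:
c = 950 (c = -5*(-298 - 1*(-108)) = -5*(-298 + 108) = -5*(-190) = 950)
883/((198 - 1*(-232)) - 739) + c = 883/((198 - 1*(-232)) - 739) + 950 = 883/((198 + 232) - 739) + 950 = 883/(430 - 739) + 950 = 883/(-309) + 950 = -1/309*883 + 950 = -883/309 + 950 = 292667/309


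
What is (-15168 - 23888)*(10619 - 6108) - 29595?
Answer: -176211211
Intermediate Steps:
(-15168 - 23888)*(10619 - 6108) - 29595 = -39056*4511 - 29595 = -176181616 - 29595 = -176211211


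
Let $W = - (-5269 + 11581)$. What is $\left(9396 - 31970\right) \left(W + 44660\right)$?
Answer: $-865667752$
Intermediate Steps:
$W = -6312$ ($W = \left(-1\right) 6312 = -6312$)
$\left(9396 - 31970\right) \left(W + 44660\right) = \left(9396 - 31970\right) \left(-6312 + 44660\right) = \left(-22574\right) 38348 = -865667752$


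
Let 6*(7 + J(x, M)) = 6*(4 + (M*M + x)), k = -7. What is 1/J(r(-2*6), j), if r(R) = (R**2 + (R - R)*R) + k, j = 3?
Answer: 1/143 ≈ 0.0069930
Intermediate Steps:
r(R) = -7 + R**2 (r(R) = (R**2 + (R - R)*R) - 7 = (R**2 + 0*R) - 7 = (R**2 + 0) - 7 = R**2 - 7 = -7 + R**2)
J(x, M) = -3 + x + M**2 (J(x, M) = -7 + (6*(4 + (M*M + x)))/6 = -7 + (6*(4 + (M**2 + x)))/6 = -7 + (6*(4 + (x + M**2)))/6 = -7 + (6*(4 + x + M**2))/6 = -7 + (24 + 6*x + 6*M**2)/6 = -7 + (4 + x + M**2) = -3 + x + M**2)
1/J(r(-2*6), j) = 1/(-3 + (-7 + (-2*6)**2) + 3**2) = 1/(-3 + (-7 + (-12)**2) + 9) = 1/(-3 + (-7 + 144) + 9) = 1/(-3 + 137 + 9) = 1/143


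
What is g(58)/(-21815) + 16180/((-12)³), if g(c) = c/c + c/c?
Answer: -88242539/9424080 ≈ -9.3635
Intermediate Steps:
g(c) = 2 (g(c) = 1 + 1 = 2)
g(58)/(-21815) + 16180/((-12)³) = 2/(-21815) + 16180/((-12)³) = 2*(-1/21815) + 16180/(-1728) = -2/21815 + 16180*(-1/1728) = -2/21815 - 4045/432 = -88242539/9424080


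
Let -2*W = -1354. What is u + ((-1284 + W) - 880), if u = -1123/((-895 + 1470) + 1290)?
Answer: -2774378/1865 ≈ -1487.6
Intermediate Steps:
W = 677 (W = -1/2*(-1354) = 677)
u = -1123/1865 (u = -1123/(575 + 1290) = -1123/1865 ≈ -0.60215)
u + ((-1284 + W) - 880) = -1123/1865 + ((-1284 + 677) - 880) = -1123/1865 + (-607 - 880) = -1123/1865 - 1487 = -2774378/1865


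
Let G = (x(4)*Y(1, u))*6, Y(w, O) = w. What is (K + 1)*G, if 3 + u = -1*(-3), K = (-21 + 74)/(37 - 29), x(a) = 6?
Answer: 549/2 ≈ 274.50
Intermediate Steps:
K = 53/8 ≈ 6.6250
u = 0 (u = -3 - 1*(-3) = -3 + 3 = 0)
G = 36 (G = (6*1)*6 = 6*6 = 36)
(K + 1)*G = (53/8 + 1)*36 = (61/8)*36 = 549/2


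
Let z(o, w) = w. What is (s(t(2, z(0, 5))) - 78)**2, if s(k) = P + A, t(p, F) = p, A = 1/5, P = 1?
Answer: 147456/25 ≈ 5898.2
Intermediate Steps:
A = 1/5 ≈ 0.20000
s(k) = 6/5 (s(k) = 1 + 1/5 = 6/5)
(s(t(2, z(0, 5))) - 78)**2 = (6/5 - 78)**2 = (-384/5)**2 = 147456/25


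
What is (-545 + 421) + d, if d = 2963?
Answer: 2839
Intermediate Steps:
(-545 + 421) + d = (-545 + 421) + 2963 = -124 + 2963 = 2839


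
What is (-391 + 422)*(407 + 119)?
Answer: 16306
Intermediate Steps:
(-391 + 422)*(407 + 119) = 31*526 = 16306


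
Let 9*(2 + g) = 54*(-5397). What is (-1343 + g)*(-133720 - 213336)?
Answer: 11705157712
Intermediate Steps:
g = -32384 (g = -2 + (54*(-5397))/9 = -2 + (⅑)*(-291438) = -2 - 32382 = -32384)
(-1343 + g)*(-133720 - 213336) = (-1343 - 32384)*(-133720 - 213336) = -33727*(-347056) = 11705157712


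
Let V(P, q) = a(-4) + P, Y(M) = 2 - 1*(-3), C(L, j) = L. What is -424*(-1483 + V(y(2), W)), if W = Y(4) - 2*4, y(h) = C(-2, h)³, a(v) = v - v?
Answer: 632184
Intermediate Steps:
a(v) = 0
Y(M) = 5 (Y(M) = 2 + 3 = 5)
y(h) = -8 (y(h) = (-2)³ = -8)
W = -3 (W = 5 - 2*4 = 5 - 8 = -3)
V(P, q) = P (V(P, q) = 0 + P = P)
-424*(-1483 + V(y(2), W)) = -424*(-1483 - 8) = -424*(-1491) = 632184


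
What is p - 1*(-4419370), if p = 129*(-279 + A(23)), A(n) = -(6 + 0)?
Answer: 4382605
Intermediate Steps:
A(n) = -6 (A(n) = -1*6 = -6)
p = -36765 (p = 129*(-279 - 6) = 129*(-285) = -36765)
p - 1*(-4419370) = -36765 - 1*(-4419370) = -36765 + 4419370 = 4382605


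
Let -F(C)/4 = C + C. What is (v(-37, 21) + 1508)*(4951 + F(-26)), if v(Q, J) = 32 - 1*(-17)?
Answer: 8032563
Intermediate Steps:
F(C) = -8*C (F(C) = -4*(C + C) = -8*C)
v(Q, J) = 49 (v(Q, J) = 32 + 17 = 49)
(v(-37, 21) + 1508)*(4951 + F(-26)) = (49 + 1508)*(4951 - 8*(-26)) = 1557*(4951 + 208) = 1557*5159 = 8032563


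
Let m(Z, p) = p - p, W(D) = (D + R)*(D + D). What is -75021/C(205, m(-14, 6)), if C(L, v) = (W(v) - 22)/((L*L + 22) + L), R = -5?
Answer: 1584893646/11 ≈ 1.4408e+8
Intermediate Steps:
W(D) = 2*D*(-5 + D) (W(D) = (D - 5)*(D + D) = (-5 + D)*(2*D) = 2*D*(-5 + D))
m(Z, p) = 0
C(L, v) = (-22 + 2*v*(-5 + v))/(22 + L + L**2) (C(L, v) = (2*v*(-5 + v) - 22)/((L*L + 22) + L) = (-22 + 2*v*(-5 + v))/((L**2 + 22) + L) = (-22 + 2*v*(-5 + v))/((22 + L**2) + L) = (-22 + 2*v*(-5 + v))/(22 + L + L**2))
-75021/C(205, m(-14, 6)) = -75021*(22 + 205 + 205**2)/(2*(-11 + 0*(-5 + 0))) = -75021*(22 + 205 + 42025)/(2*(-11 + 0*(-5))) = -75021*21126/(-11 + 0) = -75021/(2*(1/42252)*(-11)) = -75021/(-11/21126) = -75021*(-21126/11) = 1584893646/11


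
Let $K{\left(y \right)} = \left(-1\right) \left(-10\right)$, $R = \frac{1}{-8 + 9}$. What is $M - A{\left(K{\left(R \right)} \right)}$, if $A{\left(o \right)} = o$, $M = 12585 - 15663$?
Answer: $-3088$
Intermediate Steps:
$M = -3078$
$R = 1$ ($R = 1^{-1} = 1$)
$K{\left(y \right)} = 10$
$M - A{\left(K{\left(R \right)} \right)} = -3078 - 10 = -3088$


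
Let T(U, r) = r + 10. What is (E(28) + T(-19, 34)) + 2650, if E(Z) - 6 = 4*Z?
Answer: 2812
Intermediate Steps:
E(Z) = 6 + 4*Z
T(U, r) = 10 + r
(E(28) + T(-19, 34)) + 2650 = ((6 + 4*28) + (10 + 34)) + 2650 = ((6 + 112) + 44) + 2650 = (118 + 44) + 2650 = 162 + 2650 = 2812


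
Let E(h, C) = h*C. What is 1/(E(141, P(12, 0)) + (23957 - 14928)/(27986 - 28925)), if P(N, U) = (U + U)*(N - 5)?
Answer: -939/9029 ≈ -0.10400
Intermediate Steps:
P(N, U) = 2*U*(-5 + N) (P(N, U) = (2*U)*(-5 + N) = 2*U*(-5 + N))
E(h, C) = C*h
1/(E(141, P(12, 0)) + (23957 - 14928)/(27986 - 28925)) = 1/((2*0*(-5 + 12))*141 + (23957 - 14928)/(27986 - 28925)) = 1/((2*0*7)*141 + 9029/(-939)) = 1/(0*141 + 9029*(-1/939)) = 1/(0 - 9029/939) = 1/(-9029/939) = -939/9029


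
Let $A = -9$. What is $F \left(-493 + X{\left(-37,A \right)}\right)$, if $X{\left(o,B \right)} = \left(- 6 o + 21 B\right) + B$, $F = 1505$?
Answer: $-705845$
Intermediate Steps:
$X{\left(o,B \right)} = - 6 o + 22 B$
$F \left(-493 + X{\left(-37,A \right)}\right) = 1505 \left(-493 + \left(\left(-6\right) \left(-37\right) + 22 \left(-9\right)\right)\right) = 1505 \left(-493 + \left(222 - 198\right)\right) = 1505 \left(-493 + 24\right) = 1505 \left(-469\right) = -705845$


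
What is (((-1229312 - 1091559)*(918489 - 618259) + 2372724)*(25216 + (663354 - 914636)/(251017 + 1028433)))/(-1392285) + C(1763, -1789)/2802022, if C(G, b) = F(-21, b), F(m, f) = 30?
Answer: 15747488166249657244242308069/1247851807271362875 ≈ 1.2620e+10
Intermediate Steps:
C(G, b) = 30
(((-1229312 - 1091559)*(918489 - 618259) + 2372724)*(25216 + (663354 - 914636)/(251017 + 1028433)))/(-1392285) + C(1763, -1789)/2802022 = (((-1229312 - 1091559)*(918489 - 618259) + 2372724)*(25216 + (663354 - 914636)/(251017 + 1028433)))/(-1392285) + 30/2802022 = ((-2320871*300230 + 2372724)*(25216 - 251282/1279450))*(-1/1392285) + 30*(1/2802022) = ((-696795100330 + 2372724)*(25216 - 251282*1/1279450))*(-1/1392285) + 15/1401011 = -696792727606*(25216 - 125641/639725)*(-1/1392285) + 15/1401011 = -696792727606*16131179959/639725*(-1/1392285) + 15/1401011 = -11240088883134853248154/639725*(-1/1392285) + 15/1401011 = 11240088883134853248154/890679521625 + 15/1401011 = 15747488166249657244242308069/1247851807271362875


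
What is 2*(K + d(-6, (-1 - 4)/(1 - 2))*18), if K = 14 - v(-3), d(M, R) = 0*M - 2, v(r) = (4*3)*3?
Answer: -116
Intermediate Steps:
v(r) = 36 (v(r) = 12*3 = 36)
d(M, R) = -2 (d(M, R) = 0 - 2 = -2)
K = -22 (K = 14 - 1*36 = 14 - 36 = -22)
2*(K + d(-6, (-1 - 4)/(1 - 2))*18) = 2*(-22 - 2*18) = 2*(-22 - 36) = 2*(-58) = -116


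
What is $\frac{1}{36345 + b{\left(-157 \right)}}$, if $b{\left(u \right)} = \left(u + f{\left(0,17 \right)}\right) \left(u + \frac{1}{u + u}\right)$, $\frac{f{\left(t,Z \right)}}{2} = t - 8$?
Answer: $\frac{314}{19941057} \approx 1.5746 \cdot 10^{-5}$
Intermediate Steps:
$f{\left(t,Z \right)} = -16 + 2 t$ ($f{\left(t,Z \right)} = 2 \left(t - 8\right) = 2 \left(-8 + t\right) = -16 + 2 t$)
$b{\left(u \right)} = \left(-16 + u\right) \left(u + \frac{1}{2 u}\right)$ ($b{\left(u \right)} = \left(u + \left(-16 + 2 \cdot 0\right)\right) \left(u + \frac{1}{u + u}\right) = \left(u + \left(-16 + 0\right)\right) \left(u + \frac{1}{2 u}\right) = \left(u - 16\right) \left(u + \frac{1}{2 u}\right) = \left(-16 + u\right) \left(u + \frac{1}{2 u}\right)$)
$\frac{1}{36345 + b{\left(-157 \right)}} = \frac{1}{36345 + \left(\frac{1}{2} + \left(-157\right)^{2} - -2512 - \frac{8}{-157}\right)} = \frac{1}{36345 + \left(\frac{1}{2} + 24649 + 2512 - - \frac{8}{157}\right)} = \frac{1}{36345 + \left(\frac{1}{2} + 24649 + 2512 + \frac{8}{157}\right)} = \frac{1}{36345 + \frac{8528727}{314}} = \frac{1}{\frac{19941057}{314}} = \frac{314}{19941057}$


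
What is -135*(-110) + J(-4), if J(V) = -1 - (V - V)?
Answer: 14849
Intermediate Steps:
J(V) = -1 (J(V) = -1 - 1*0 = -1 + 0 = -1)
-135*(-110) + J(-4) = -135*(-110) - 1 = 14850 - 1 = 14849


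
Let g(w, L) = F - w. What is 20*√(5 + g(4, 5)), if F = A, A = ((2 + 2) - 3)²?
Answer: 20*√2 ≈ 28.284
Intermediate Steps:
A = 1 (A = (4 - 3)² = 1² = 1)
F = 1
g(w, L) = 1 - w
20*√(5 + g(4, 5)) = 20*√(5 + (1 - 1*4)) = 20*√(5 + (1 - 4)) = 20*√(5 - 3) = 20*√2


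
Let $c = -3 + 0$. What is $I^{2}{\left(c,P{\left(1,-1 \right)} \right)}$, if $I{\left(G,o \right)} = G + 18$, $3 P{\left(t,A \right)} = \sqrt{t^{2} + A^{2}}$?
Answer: $225$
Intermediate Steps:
$c = -3$
$P{\left(t,A \right)} = \frac{\sqrt{A^{2} + t^{2}}}{3}$ ($P{\left(t,A \right)} = \frac{\sqrt{t^{2} + A^{2}}}{3} = \frac{\sqrt{A^{2} + t^{2}}}{3}$)
$I{\left(G,o \right)} = 18 + G$
$I^{2}{\left(c,P{\left(1,-1 \right)} \right)} = \left(18 - 3\right)^{2} = 15^{2} = 225$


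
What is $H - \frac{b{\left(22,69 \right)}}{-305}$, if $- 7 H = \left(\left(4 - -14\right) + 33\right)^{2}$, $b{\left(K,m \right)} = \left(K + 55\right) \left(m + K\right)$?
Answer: $- \frac{744256}{2135} \approx -348.6$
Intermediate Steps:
$b{\left(K,m \right)} = \left(55 + K\right) \left(K + m\right)$
$H = - \frac{2601}{7}$ ($H = - \frac{\left(\left(4 - -14\right) + 33\right)^{2}}{7} = - \frac{\left(\left(4 + 14\right) + 33\right)^{2}}{7} = - \frac{\left(18 + 33\right)^{2}}{7} = - \frac{51^{2}}{7} = \left(- \frac{1}{7}\right) 2601 = - \frac{2601}{7} \approx -371.57$)
$H - \frac{b{\left(22,69 \right)}}{-305} = - \frac{2601}{7} - \frac{22^{2} + 55 \cdot 22 + 55 \cdot 69 + 22 \cdot 69}{-305} = - \frac{2601}{7} - \left(484 + 1210 + 3795 + 1518\right) \left(- \frac{1}{305}\right) = - \frac{2601}{7} - 7007 \left(- \frac{1}{305}\right) = - \frac{2601}{7} - - \frac{7007}{305} = - \frac{2601}{7} + \frac{7007}{305} = - \frac{744256}{2135}$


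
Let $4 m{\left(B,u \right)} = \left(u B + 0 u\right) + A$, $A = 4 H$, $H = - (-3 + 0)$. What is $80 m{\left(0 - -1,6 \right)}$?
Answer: $360$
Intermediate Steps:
$H = 3$ ($H = \left(-1\right) \left(-3\right) = 3$)
$A = 12$ ($A = 4 \cdot 3 = 12$)
$m{\left(B,u \right)} = 3 + \frac{B u}{4}$ ($m{\left(B,u \right)} = \frac{\left(u B + 0 u\right) + 12}{4} = \frac{\left(B u + 0\right) + 12}{4} = \frac{B u + 12}{4} = \frac{12 + B u}{4} = 3 + \frac{B u}{4}$)
$80 m{\left(0 - -1,6 \right)} = 80 \left(3 + \frac{1}{4} \left(0 - -1\right) 6\right) = 80 \left(3 + \frac{1}{4} \left(0 + 1\right) 6\right) = 80 \left(3 + \frac{1}{4} \cdot 1 \cdot 6\right) = 80 \left(3 + \frac{3}{2}\right) = 80 \cdot \frac{9}{2} = 360$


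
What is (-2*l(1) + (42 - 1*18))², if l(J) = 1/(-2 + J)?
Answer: 676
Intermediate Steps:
(-2*l(1) + (42 - 1*18))² = (-2/(-2 + 1) + (42 - 1*18))² = (-2/(-1) + (42 - 18))² = (-2*(-1) + 24)² = (2 + 24)² = 26² = 676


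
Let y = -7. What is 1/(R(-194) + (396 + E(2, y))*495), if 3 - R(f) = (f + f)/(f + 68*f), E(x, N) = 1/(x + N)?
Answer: 69/13518754 ≈ 5.1040e-6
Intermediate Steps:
E(x, N) = 1/(N + x)
R(f) = 205/69 (R(f) = 3 - (f + f)/(f + 68*f) = 3 - 2*f/(69*f) = 3 - 2*f*1/(69*f) = 3 - 1*2/69 = 3 - 2/69 = 205/69)
1/(R(-194) + (396 + E(2, y))*495) = 1/(205/69 + (396 + 1/(-7 + 2))*495) = 1/(205/69 + (396 + 1/(-5))*495) = 1/(205/69 + (396 - 1/5)*495) = 1/(205/69 + (1979/5)*495) = 1/(205/69 + 195921) = 1/(13518754/69) = 69/13518754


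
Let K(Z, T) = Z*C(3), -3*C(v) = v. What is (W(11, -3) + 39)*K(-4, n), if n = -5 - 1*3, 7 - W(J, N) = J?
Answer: 140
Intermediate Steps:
W(J, N) = 7 - J
C(v) = -v/3
n = -8 (n = -5 - 3 = -8)
K(Z, T) = -Z (K(Z, T) = Z*(-1/3*3) = Z*(-1) = -Z)
(W(11, -3) + 39)*K(-4, n) = ((7 - 1*11) + 39)*(-1*(-4)) = ((7 - 11) + 39)*4 = (-4 + 39)*4 = 35*4 = 140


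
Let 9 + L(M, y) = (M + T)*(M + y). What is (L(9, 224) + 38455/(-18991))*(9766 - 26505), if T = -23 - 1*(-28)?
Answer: -1033453607052/18991 ≈ -5.4418e+7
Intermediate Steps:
T = 5 (T = -23 + 28 = 5)
L(M, y) = -9 + (5 + M)*(M + y) (L(M, y) = -9 + (M + 5)*(M + y) = -9 + (5 + M)*(M + y))
(L(9, 224) + 38455/(-18991))*(9766 - 26505) = ((-9 + 9² + 5*9 + 5*224 + 9*224) + 38455/(-18991))*(9766 - 26505) = ((-9 + 81 + 45 + 1120 + 2016) + 38455*(-1/18991))*(-16739) = (3253 - 38455/18991)*(-16739) = (61739268/18991)*(-16739) = -1033453607052/18991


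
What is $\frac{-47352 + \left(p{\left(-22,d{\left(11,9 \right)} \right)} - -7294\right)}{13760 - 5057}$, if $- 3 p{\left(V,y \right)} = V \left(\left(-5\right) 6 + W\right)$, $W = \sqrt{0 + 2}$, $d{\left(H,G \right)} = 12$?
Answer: $- \frac{13426}{2901} + \frac{22 \sqrt{2}}{26109} \approx -4.6269$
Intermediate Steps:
$W = \sqrt{2} \approx 1.4142$
$p{\left(V,y \right)} = - \frac{V \left(-30 + \sqrt{2}\right)}{3}$ ($p{\left(V,y \right)} = - \frac{V \left(\left(-5\right) 6 + \sqrt{2}\right)}{3} = - \frac{V \left(-30 + \sqrt{2}\right)}{3}$)
$\frac{-47352 + \left(p{\left(-22,d{\left(11,9 \right)} \right)} - -7294\right)}{13760 - 5057} = \frac{-47352 + \left(\frac{1}{3} \left(-22\right) \left(30 - \sqrt{2}\right) - -7294\right)}{13760 - 5057} = \frac{-47352 + \left(\left(-220 + \frac{22 \sqrt{2}}{3}\right) + 7294\right)}{8703} = \left(-47352 + \left(7074 + \frac{22 \sqrt{2}}{3}\right)\right) \frac{1}{8703} = \left(-40278 + \frac{22 \sqrt{2}}{3}\right) \frac{1}{8703} = - \frac{13426}{2901} + \frac{22 \sqrt{2}}{26109}$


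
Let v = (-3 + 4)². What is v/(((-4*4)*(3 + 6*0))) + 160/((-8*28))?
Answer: -247/336 ≈ -0.73512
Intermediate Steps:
v = 1 (v = 1² = 1)
v/(((-4*4)*(3 + 6*0))) + 160/((-8*28)) = 1/((-4*4)*(3 + 6*0)) + 160/((-8*28)) = 1/(-16*(3 + 0)) + 160/(-224) = 1/(-16*3) + 160*(-1/224) = 1/(-48) - 5/7 = 1*(-1/48) - 5/7 = -1/48 - 5/7 = -247/336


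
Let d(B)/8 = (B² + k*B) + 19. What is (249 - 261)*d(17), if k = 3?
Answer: -34464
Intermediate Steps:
d(B) = 152 + 8*B² + 24*B (d(B) = 8*((B² + 3*B) + 19) = 8*(19 + B² + 3*B) = 152 + 8*B² + 24*B)
(249 - 261)*d(17) = (249 - 261)*(152 + 8*17² + 24*17) = -12*(152 + 8*289 + 408) = -12*(152 + 2312 + 408) = -12*2872 = -34464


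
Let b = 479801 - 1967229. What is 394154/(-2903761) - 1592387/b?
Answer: 4037635571595/4319135416708 ≈ 0.93482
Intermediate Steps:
b = -1487428
394154/(-2903761) - 1592387/b = 394154/(-2903761) - 1592387/(-1487428) = 394154*(-1/2903761) - 1592387*(-1/1487428) = -394154/2903761 + 1592387/1487428 = 4037635571595/4319135416708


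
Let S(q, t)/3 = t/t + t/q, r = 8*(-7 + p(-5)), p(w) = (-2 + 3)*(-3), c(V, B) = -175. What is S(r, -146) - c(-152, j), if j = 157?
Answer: 7339/40 ≈ 183.48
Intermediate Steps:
p(w) = -3 (p(w) = 1*(-3) = -3)
r = -80 (r = 8*(-7 - 3) = 8*(-10) = -80)
S(q, t) = 3 + 3*t/q (S(q, t) = 3*(t/t + t/q) = 3*(1 + t/q) = 3 + 3*t/q)
S(r, -146) - c(-152, j) = (3 + 3*(-146)/(-80)) - 1*(-175) = (3 + 3*(-146)*(-1/80)) + 175 = (3 + 219/40) + 175 = 339/40 + 175 = 7339/40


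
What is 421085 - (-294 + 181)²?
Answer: 408316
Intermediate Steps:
421085 - (-294 + 181)² = 421085 - 1*(-113)² = 421085 - 1*12769 = 421085 - 12769 = 408316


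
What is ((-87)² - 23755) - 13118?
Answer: -29304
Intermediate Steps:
((-87)² - 23755) - 13118 = (7569 - 23755) - 13118 = -16186 - 13118 = -29304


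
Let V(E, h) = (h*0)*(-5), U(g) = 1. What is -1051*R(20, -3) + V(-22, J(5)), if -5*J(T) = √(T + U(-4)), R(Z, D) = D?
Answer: 3153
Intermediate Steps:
J(T) = -√(1 + T)/5 (J(T) = -√(T + 1)/5 = -√(1 + T)/5)
V(E, h) = 0 (V(E, h) = 0*(-5) = 0)
-1051*R(20, -3) + V(-22, J(5)) = -1051*(-3) + 0 = 3153 + 0 = 3153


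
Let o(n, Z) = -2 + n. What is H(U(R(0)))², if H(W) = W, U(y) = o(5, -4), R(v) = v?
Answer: 9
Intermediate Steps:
U(y) = 3 (U(y) = -2 + 5 = 3)
H(U(R(0)))² = 3² = 9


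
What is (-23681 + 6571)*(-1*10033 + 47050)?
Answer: -633360870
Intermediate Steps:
(-23681 + 6571)*(-1*10033 + 47050) = -17110*(-10033 + 47050) = -17110*37017 = -633360870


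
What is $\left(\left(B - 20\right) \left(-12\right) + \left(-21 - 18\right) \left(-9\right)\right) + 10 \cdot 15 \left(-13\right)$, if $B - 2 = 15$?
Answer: $-1563$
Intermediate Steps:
$B = 17$ ($B = 2 + 15 = 17$)
$\left(\left(B - 20\right) \left(-12\right) + \left(-21 - 18\right) \left(-9\right)\right) + 10 \cdot 15 \left(-13\right) = \left(\left(17 - 20\right) \left(-12\right) + \left(-21 - 18\right) \left(-9\right)\right) + 10 \cdot 15 \left(-13\right) = \left(\left(-3\right) \left(-12\right) - -351\right) + 150 \left(-13\right) = \left(36 + 351\right) - 1950 = 387 - 1950 = -1563$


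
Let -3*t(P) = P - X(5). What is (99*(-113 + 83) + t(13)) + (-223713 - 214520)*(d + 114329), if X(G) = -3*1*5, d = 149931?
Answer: -347422366678/3 ≈ -1.1581e+11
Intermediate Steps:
X(G) = -15 (X(G) = -3*5 = -15)
t(P) = -5 - P/3 (t(P) = -(P - 1*(-15))/3 = -(P + 15)/3 = -(15 + P)/3 = -5 - P/3)
(99*(-113 + 83) + t(13)) + (-223713 - 214520)*(d + 114329) = (99*(-113 + 83) + (-5 - ⅓*13)) + (-223713 - 214520)*(149931 + 114329) = (99*(-30) + (-5 - 13/3)) - 438233*264260 = (-2970 - 28/3) - 115807452580 = -8938/3 - 115807452580 = -347422366678/3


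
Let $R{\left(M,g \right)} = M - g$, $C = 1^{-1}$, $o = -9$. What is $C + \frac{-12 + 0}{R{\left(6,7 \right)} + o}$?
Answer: $\frac{11}{5} \approx 2.2$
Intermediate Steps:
$C = 1$
$C + \frac{-12 + 0}{R{\left(6,7 \right)} + o} = 1 + \frac{-12 + 0}{\left(6 - 7\right) - 9} = 1 - \frac{12}{\left(6 - 7\right) - 9} = 1 - \frac{12}{-1 - 9} = 1 - \frac{12}{-10} = 1 - - \frac{6}{5} = 1 + \frac{6}{5} = \frac{11}{5}$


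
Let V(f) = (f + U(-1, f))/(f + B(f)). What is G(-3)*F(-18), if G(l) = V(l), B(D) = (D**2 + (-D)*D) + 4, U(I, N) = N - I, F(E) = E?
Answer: 90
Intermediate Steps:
B(D) = 4 (B(D) = (D**2 - D**2) + 4 = 0 + 4 = 4)
V(f) = (1 + 2*f)/(4 + f) (V(f) = (f + (f - 1*(-1)))/(f + 4) = (f + (f + 1))/(4 + f) = (f + (1 + f))/(4 + f) = (1 + 2*f)/(4 + f))
G(l) = (1 + 2*l)/(4 + l)
G(-3)*F(-18) = ((1 + 2*(-3))/(4 - 3))*(-18) = ((1 - 6)/1)*(-18) = (1*(-5))*(-18) = -5*(-18) = 90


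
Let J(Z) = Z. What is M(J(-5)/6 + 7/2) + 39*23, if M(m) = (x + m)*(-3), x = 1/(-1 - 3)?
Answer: 3559/4 ≈ 889.75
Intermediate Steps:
x = -¼ (x = 1/(-4) = -¼ ≈ -0.25000)
M(m) = ¾ - 3*m (M(m) = (-¼ + m)*(-3) = ¾ - 3*m)
M(J(-5)/6 + 7/2) + 39*23 = (¾ - 3*(-5/6 + 7/2)) + 39*23 = (¾ - 3*(-5*⅙ + 7*(½))) + 897 = (¾ - 3*(-⅚ + 7/2)) + 897 = (¾ - 3*8/3) + 897 = (¾ - 8) + 897 = -29/4 + 897 = 3559/4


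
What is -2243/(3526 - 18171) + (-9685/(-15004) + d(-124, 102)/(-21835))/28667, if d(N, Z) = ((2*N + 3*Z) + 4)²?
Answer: 383050042723489/2500743707530420 ≈ 0.15317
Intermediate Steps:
d(N, Z) = (4 + 2*N + 3*Z)²
-2243/(3526 - 18171) + (-9685/(-15004) + d(-124, 102)/(-21835))/28667 = -2243/(3526 - 18171) + (-9685/(-15004) + (4 + 2*(-124) + 3*102)²/(-21835))/28667 = -2243/(-14645) + (-9685*(-1/15004) + (4 - 248 + 306)²*(-1/21835))*(1/28667) = -2243*(-1/14645) + (9685/15004 + 62²*(-1/21835))*(1/28667) = 2243/14645 + (9685/15004 + 3844*(-1/21835))*(1/28667) = 2243/14645 + (9685/15004 - 3844/21835)*(1/28667) = 2243/14645 + (13981509/29782940)*(1/28667) = 2243/14645 + 13981509/853787540980 = 383050042723489/2500743707530420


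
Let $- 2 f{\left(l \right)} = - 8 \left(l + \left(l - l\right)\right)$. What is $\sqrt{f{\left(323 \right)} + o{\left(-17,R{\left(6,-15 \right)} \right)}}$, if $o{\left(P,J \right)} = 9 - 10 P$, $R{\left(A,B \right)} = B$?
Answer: $\sqrt{1471} \approx 38.354$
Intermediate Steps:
$f{\left(l \right)} = 4 l$ ($f{\left(l \right)} = - \frac{\left(-8\right) \left(l + \left(l - l\right)\right)}{2} = - \frac{\left(-8\right) \left(l + 0\right)}{2} = - \frac{\left(-8\right) l}{2} = 4 l$)
$\sqrt{f{\left(323 \right)} + o{\left(-17,R{\left(6,-15 \right)} \right)}} = \sqrt{4 \cdot 323 + \left(9 - -170\right)} = \sqrt{1292 + \left(9 + 170\right)} = \sqrt{1292 + 179} = \sqrt{1471}$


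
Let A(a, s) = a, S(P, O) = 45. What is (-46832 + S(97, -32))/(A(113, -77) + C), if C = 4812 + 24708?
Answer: -46787/29633 ≈ -1.5789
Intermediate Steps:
C = 29520
(-46832 + S(97, -32))/(A(113, -77) + C) = (-46832 + 45)/(113 + 29520) = -46787/29633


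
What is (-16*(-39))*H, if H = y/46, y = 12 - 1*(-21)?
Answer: 10296/23 ≈ 447.65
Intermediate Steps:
y = 33 (y = 12 + 21 = 33)
H = 33/46 ≈ 0.71739
(-16*(-39))*H = -16*(-39)*(33/46) = 624*(33/46) = 10296/23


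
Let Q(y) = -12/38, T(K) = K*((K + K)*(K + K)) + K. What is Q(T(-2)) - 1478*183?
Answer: -5139012/19 ≈ -2.7047e+5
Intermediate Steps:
T(K) = K + 4*K**3 (T(K) = K*((2*K)*(2*K)) + K = K*(4*K**2) + K = 4*K**3 + K = K + 4*K**3)
Q(y) = -6/19 (Q(y) = -12*1/38 = -6/19)
Q(T(-2)) - 1478*183 = -6/19 - 1478*183 = -6/19 - 270474 = -5139012/19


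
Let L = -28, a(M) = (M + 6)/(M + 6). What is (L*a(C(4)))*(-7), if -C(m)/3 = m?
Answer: 196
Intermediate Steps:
C(m) = -3*m
a(M) = 1 (a(M) = (6 + M)/(6 + M) = 1)
(L*a(C(4)))*(-7) = -28*1*(-7) = -28*(-7) = 196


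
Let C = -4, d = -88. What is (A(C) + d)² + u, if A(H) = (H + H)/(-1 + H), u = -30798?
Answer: -583326/25 ≈ -23333.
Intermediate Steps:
A(H) = 2*H/(-1 + H) (A(H) = (2*H)/(-1 + H) = 2*H/(-1 + H))
(A(C) + d)² + u = (2*(-4)/(-1 - 4) - 88)² - 30798 = (2*(-4)/(-5) - 88)² - 30798 = (2*(-4)*(-⅕) - 88)² - 30798 = (8/5 - 88)² - 30798 = (-432/5)² - 30798 = 186624/25 - 30798 = -583326/25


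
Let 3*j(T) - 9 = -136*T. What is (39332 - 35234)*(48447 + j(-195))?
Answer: 234774420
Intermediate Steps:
j(T) = 3 - 136*T/3 (j(T) = 3 + (-136*T)/3 = 3 - 136*T/3)
(39332 - 35234)*(48447 + j(-195)) = (39332 - 35234)*(48447 + (3 - 136/3*(-195))) = 4098*(48447 + (3 + 8840)) = 4098*(48447 + 8843) = 4098*57290 = 234774420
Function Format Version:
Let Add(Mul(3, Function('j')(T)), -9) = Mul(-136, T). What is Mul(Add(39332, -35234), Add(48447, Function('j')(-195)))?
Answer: 234774420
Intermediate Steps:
Function('j')(T) = Add(3, Mul(Rational(-136, 3), T)) (Function('j')(T) = Add(3, Mul(Rational(1, 3), Mul(-136, T))) = Add(3, Mul(Rational(-136, 3), T)))
Mul(Add(39332, -35234), Add(48447, Function('j')(-195))) = Mul(Add(39332, -35234), Add(48447, Add(3, Mul(Rational(-136, 3), -195)))) = Mul(4098, Add(48447, Add(3, 8840))) = Mul(4098, Add(48447, 8843)) = Mul(4098, 57290) = 234774420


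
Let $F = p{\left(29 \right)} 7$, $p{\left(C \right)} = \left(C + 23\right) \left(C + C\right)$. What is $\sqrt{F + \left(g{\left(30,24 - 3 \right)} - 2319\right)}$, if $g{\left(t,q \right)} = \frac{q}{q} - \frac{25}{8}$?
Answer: $\frac{3 \sqrt{33406}}{4} \approx 137.08$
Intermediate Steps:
$g{\left(t,q \right)} = - \frac{17}{8}$ ($g{\left(t,q \right)} = 1 - \frac{25}{8} = - \frac{17}{8}$)
$p{\left(C \right)} = 2 C \left(23 + C\right)$ ($p{\left(C \right)} = \left(23 + C\right) 2 C = 2 C \left(23 + C\right)$)
$F = 21112$ ($F = 2 \cdot 29 \left(23 + 29\right) 7 = 2 \cdot 29 \cdot 52 \cdot 7 = 3016 \cdot 7 = 21112$)
$\sqrt{F + \left(g{\left(30,24 - 3 \right)} - 2319\right)} = \sqrt{21112 - \frac{18569}{8}} = \sqrt{\frac{150327}{8}} = \frac{3 \sqrt{33406}}{4}$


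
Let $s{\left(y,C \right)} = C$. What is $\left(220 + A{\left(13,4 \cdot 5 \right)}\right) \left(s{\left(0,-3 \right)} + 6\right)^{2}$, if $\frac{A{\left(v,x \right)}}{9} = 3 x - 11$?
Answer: $5949$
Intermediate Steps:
$A{\left(v,x \right)} = -99 + 27 x$ ($A{\left(v,x \right)} = 9 \left(3 x - 11\right) = 9 \left(-11 + 3 x\right) = -99 + 27 x$)
$\left(220 + A{\left(13,4 \cdot 5 \right)}\right) \left(s{\left(0,-3 \right)} + 6\right)^{2} = \left(220 - \left(99 - 27 \cdot 4 \cdot 5\right)\right) \left(-3 + 6\right)^{2} = \left(220 + \left(-99 + 27 \cdot 20\right)\right) 3^{2} = \left(220 + \left(-99 + 540\right)\right) 9 = \left(220 + 441\right) 9 = 661 \cdot 9 = 5949$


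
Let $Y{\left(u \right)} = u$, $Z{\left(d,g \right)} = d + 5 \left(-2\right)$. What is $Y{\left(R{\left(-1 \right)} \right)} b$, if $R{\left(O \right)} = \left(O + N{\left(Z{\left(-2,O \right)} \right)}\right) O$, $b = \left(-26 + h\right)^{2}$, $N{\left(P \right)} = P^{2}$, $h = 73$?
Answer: $-315887$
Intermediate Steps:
$Z{\left(d,g \right)} = -10 + d$ ($Z{\left(d,g \right)} = d - 10 = -10 + d$)
$b = 2209$ ($b = \left(-26 + 73\right)^{2} = 47^{2} = 2209$)
$R{\left(O \right)} = O \left(144 + O\right)$ ($R{\left(O \right)} = \left(O + \left(-10 - 2\right)^{2}\right) O = \left(O + \left(-12\right)^{2}\right) O = \left(O + 144\right) O = \left(144 + O\right) O = O \left(144 + O\right)$)
$Y{\left(R{\left(-1 \right)} \right)} b = - (144 - 1) 2209 = \left(-1\right) 143 \cdot 2209 = \left(-143\right) 2209 = -315887$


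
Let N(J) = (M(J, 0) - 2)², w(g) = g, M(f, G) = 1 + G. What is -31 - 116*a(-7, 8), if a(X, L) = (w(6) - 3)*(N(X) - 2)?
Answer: 317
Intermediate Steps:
N(J) = 1 (N(J) = ((1 + 0) - 2)² = (1 - 2)² = (-1)² = 1)
a(X, L) = -3 (a(X, L) = (6 - 3)*(1 - 2) = 3*(-1) = -3)
-31 - 116*a(-7, 8) = -31 - 116*(-3) = -31 + 348 = 317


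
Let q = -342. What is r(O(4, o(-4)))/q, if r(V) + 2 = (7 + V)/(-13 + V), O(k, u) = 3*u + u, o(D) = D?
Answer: 49/9918 ≈ 0.0049405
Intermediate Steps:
O(k, u) = 4*u
r(V) = -2 + (7 + V)/(-13 + V)
r(O(4, o(-4)))/q = ((33 - 4*(-4))/(-13 + 4*(-4)))/(-342) = ((33 - 1*(-16))/(-13 - 16))*(-1/342) = ((33 + 16)/(-29))*(-1/342) = -1/29*49*(-1/342) = -49/29*(-1/342) = 49/9918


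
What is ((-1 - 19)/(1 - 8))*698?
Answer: 13960/7 ≈ 1994.3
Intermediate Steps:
((-1 - 19)/(1 - 8))*698 = -20/(-7)*698 = -20*(-⅐)*698 = (20/7)*698 = 13960/7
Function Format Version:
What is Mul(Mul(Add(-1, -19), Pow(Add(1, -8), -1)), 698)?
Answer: Rational(13960, 7) ≈ 1994.3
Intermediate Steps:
Mul(Mul(Add(-1, -19), Pow(Add(1, -8), -1)), 698) = Mul(Mul(-20, Pow(-7, -1)), 698) = Mul(Mul(-20, Rational(-1, 7)), 698) = Mul(Rational(20, 7), 698) = Rational(13960, 7)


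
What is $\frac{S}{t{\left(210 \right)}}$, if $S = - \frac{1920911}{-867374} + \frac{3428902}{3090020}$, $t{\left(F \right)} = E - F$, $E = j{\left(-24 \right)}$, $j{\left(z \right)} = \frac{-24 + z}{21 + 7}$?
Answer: $- \frac{1299344936687}{82751267855945} \approx -0.015702$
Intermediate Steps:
$j{\left(z \right)} = - \frac{6}{7} + \frac{z}{28}$ ($j{\left(z \right)} = \frac{-24 + z}{28} = \left(-24 + z\right) \frac{1}{28} = - \frac{6}{7} + \frac{z}{28}$)
$E = - \frac{12}{7}$ ($E = - \frac{6}{7} + \frac{1}{28} \left(-24\right) = - \frac{6}{7} - \frac{6}{7} = - \frac{12}{7} \approx -1.7143$)
$t{\left(F \right)} = - \frac{12}{7} - F$
$S = \frac{1113724231446}{335025375935}$ ($S = \left(-1920911\right) \left(- \frac{1}{867374}\right) + 3428902 \cdot \frac{1}{3090020} = \frac{1920911}{867374} + \frac{1714451}{1545010} = \frac{1113724231446}{335025375935} \approx 3.3243$)
$\frac{S}{t{\left(210 \right)}} = \frac{1113724231446}{335025375935 \left(- \frac{12}{7} - 210\right)} = \frac{1113724231446}{335025375935 \left(- \frac{1482}{7}\right)} = \frac{1113724231446}{335025375935} \left(- \frac{7}{1482}\right) = - \frac{1299344936687}{82751267855945}$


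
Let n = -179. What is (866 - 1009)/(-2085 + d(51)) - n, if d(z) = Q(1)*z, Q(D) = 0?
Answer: 373358/2085 ≈ 179.07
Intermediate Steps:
d(z) = 0 (d(z) = 0*z = 0)
(866 - 1009)/(-2085 + d(51)) - n = (866 - 1009)/(-2085 + 0) - 1*(-179) = -143/(-2085) + 179 = -143*(-1/2085) + 179 = 143/2085 + 179 = 373358/2085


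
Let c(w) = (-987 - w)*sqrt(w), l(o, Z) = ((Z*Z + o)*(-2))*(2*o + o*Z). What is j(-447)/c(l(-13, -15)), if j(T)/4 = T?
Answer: 447*I*sqrt(106)/48690941 ≈ 9.4517e-5*I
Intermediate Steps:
j(T) = 4*T
l(o, Z) = (-2*o - 2*Z**2)*(2*o + Z*o) (l(o, Z) = ((Z**2 + o)*(-2))*(2*o + Z*o) = ((o + Z**2)*(-2))*(2*o + Z*o) = (-2*o - 2*Z**2)*(2*o + Z*o))
c(w) = sqrt(w)*(-987 - w)
j(-447)/c(l(-13, -15)) = (4*(-447))/((sqrt(-2*(-13)*((-15)**3 + 2*(-13) + 2*(-15)**2 - 15*(-13)))*(-987 - (-2)*(-13)*((-15)**3 + 2*(-13) + 2*(-15)**2 - 15*(-13))))) = -1788*(-I*sqrt(106)/(2756*(-987 - (-2)*(-13)*(-3375 - 26 + 2*225 + 195)))) = -1788*(-I*sqrt(106)/(2756*(-987 - (-2)*(-13)*(-3375 - 26 + 450 + 195)))) = -1788*(-I*sqrt(106)/(2756*(-987 - (-2)*(-13)*(-2756)))) = -1788*(-I*sqrt(106)/(2756*(-987 - 1*(-71656)))) = -1788*(-I*sqrt(106)/(2756*(-987 + 71656))) = -1788*(-I*sqrt(106)/194763764) = -(-447)*I*sqrt(106)/48690941 = 447*I*sqrt(106)/48690941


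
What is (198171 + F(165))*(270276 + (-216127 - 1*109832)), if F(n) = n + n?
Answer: -11053131183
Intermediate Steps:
F(n) = 2*n
(198171 + F(165))*(270276 + (-216127 - 1*109832)) = (198171 + 2*165)*(270276 + (-216127 - 1*109832)) = (198171 + 330)*(270276 + (-216127 - 109832)) = 198501*(270276 - 325959) = 198501*(-55683) = -11053131183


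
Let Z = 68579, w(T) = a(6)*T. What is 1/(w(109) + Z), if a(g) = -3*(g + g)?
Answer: 1/64655 ≈ 1.5467e-5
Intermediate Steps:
a(g) = -6*g
w(T) = -36*T (w(T) = (-6*6)*T = -36*T)
1/(w(109) + Z) = 1/(-36*109 + 68579) = 1/(-3924 + 68579) = 1/64655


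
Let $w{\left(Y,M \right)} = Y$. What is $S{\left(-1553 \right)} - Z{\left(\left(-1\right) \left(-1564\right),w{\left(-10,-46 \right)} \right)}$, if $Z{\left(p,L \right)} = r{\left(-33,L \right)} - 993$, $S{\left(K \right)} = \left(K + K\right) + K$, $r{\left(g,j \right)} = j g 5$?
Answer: $-5316$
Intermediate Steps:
$r{\left(g,j \right)} = 5 g j$ ($r{\left(g,j \right)} = g j 5 = 5 g j$)
$S{\left(K \right)} = 3 K$ ($S{\left(K \right)} = 2 K + K = 3 K$)
$Z{\left(p,L \right)} = -993 - 165 L$ ($Z{\left(p,L \right)} = 5 \left(-33\right) L - 993 = - 165 L - 993 = -993 - 165 L$)
$S{\left(-1553 \right)} - Z{\left(\left(-1\right) \left(-1564\right),w{\left(-10,-46 \right)} \right)} = 3 \left(-1553\right) - \left(-993 - -1650\right) = -4659 - \left(-993 + 1650\right) = -4659 - 657 = -5316$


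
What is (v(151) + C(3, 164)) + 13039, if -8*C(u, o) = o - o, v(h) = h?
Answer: 13190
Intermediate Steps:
C(u, o) = 0 (C(u, o) = -(o - o)/8 = -1/8*0 = 0)
(v(151) + C(3, 164)) + 13039 = (151 + 0) + 13039 = 151 + 13039 = 13190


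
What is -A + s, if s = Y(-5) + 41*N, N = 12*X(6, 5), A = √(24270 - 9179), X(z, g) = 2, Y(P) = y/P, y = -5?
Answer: 985 - √15091 ≈ 862.15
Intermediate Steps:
Y(P) = -5/P
A = √15091 ≈ 122.85
N = 24 (N = 12*2 = 24)
s = 985 (s = -5/(-5) + 41*24 = -5*(-⅕) + 984 = 1 + 984 = 985)
-A + s = -√15091 + 985 = 985 - √15091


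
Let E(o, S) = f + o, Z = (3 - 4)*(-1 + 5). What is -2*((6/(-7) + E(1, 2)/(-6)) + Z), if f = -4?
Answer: 61/7 ≈ 8.7143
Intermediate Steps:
Z = -4 (Z = -1*4 = -4)
E(o, S) = -4 + o
-2*((6/(-7) + E(1, 2)/(-6)) + Z) = -2*((6/(-7) + (-4 + 1)/(-6)) - 4) = -2*((6*(-⅐) - 3*(-⅙)) - 4) = -2*((-6/7 + ½) - 4) = -2*(-5/14 - 4) = -2*(-61/14) = 61/7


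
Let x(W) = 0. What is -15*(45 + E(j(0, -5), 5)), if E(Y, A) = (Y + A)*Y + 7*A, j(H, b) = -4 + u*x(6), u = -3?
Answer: -1140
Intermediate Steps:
j(H, b) = -4 (j(H, b) = -4 - 3*0 = -4 + 0 = -4)
E(Y, A) = 7*A + Y*(A + Y) (E(Y, A) = (A + Y)*Y + 7*A = Y*(A + Y) + 7*A = 7*A + Y*(A + Y))
-15*(45 + E(j(0, -5), 5)) = -15*(45 + ((-4)**2 + 7*5 + 5*(-4))) = -15*(45 + (16 + 35 - 20)) = -15*(45 + 31) = -15*76 = -1140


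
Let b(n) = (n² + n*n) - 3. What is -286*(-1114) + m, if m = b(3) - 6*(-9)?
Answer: 318673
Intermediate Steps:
b(n) = -3 + 2*n² (b(n) = (n² + n²) - 3 = 2*n² - 3 = -3 + 2*n²)
m = 69 (m = (-3 + 2*3²) - 6*(-9) = (-3 + 2*9) + 54 = (-3 + 18) + 54 = 15 + 54 = 69)
-286*(-1114) + m = -286*(-1114) + 69 = 318604 + 69 = 318673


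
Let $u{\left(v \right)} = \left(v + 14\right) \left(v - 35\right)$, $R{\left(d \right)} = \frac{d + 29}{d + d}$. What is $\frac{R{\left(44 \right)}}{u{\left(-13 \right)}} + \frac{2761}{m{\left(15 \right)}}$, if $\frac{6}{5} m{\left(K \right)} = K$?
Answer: $\frac{23323103}{105600} \approx 220.86$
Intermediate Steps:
$R{\left(d \right)} = \frac{29 + d}{2 d}$
$m{\left(K \right)} = \frac{5 K}{6}$
$u{\left(v \right)} = \left(-35 + v\right) \left(14 + v\right)$ ($u{\left(v \right)} = \left(14 + v\right) \left(-35 + v\right) = \left(-35 + v\right) \left(14 + v\right)$)
$\frac{R{\left(44 \right)}}{u{\left(-13 \right)}} + \frac{2761}{m{\left(15 \right)}} = \frac{\frac{1}{2} \cdot \frac{1}{44} \left(29 + 44\right)}{-490 + \left(-13\right)^{2} - -273} + \frac{2761}{\frac{5}{6} \cdot 15} = \frac{\frac{1}{2} \cdot \frac{1}{44} \cdot 73}{-490 + 169 + 273} + \frac{2761}{\frac{25}{2}} = \frac{73}{88 \left(-48\right)} + 2761 \cdot \frac{2}{25} = \frac{73}{88} \left(- \frac{1}{48}\right) + \frac{5522}{25} = - \frac{73}{4224} + \frac{5522}{25} = \frac{23323103}{105600}$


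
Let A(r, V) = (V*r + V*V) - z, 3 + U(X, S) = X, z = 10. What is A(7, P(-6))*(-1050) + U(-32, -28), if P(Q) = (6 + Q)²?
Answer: 10465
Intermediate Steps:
U(X, S) = -3 + X
A(r, V) = -10 + V² + V*r (A(r, V) = (V*r + V*V) - 1*10 = (V*r + V²) - 10 = (V² + V*r) - 10 = -10 + V² + V*r)
A(7, P(-6))*(-1050) + U(-32, -28) = (-10 + ((6 - 6)²)² + (6 - 6)²*7)*(-1050) + (-3 - 32) = (-10 + (0²)² + 0²*7)*(-1050) - 35 = (-10 + 0² + 0*7)*(-1050) - 35 = (-10 + 0 + 0)*(-1050) - 35 = -10*(-1050) - 35 = 10500 - 35 = 10465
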